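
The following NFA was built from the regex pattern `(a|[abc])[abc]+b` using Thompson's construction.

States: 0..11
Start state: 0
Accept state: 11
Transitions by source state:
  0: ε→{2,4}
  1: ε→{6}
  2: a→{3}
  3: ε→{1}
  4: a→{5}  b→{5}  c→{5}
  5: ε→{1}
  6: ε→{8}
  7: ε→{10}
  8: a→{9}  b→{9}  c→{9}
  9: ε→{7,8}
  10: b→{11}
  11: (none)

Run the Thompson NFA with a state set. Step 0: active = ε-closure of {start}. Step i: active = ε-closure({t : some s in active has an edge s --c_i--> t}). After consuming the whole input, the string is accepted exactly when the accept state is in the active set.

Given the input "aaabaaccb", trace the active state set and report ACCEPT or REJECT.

Answer: ACCEPT

Derivation:
start: ε-closure({0}) = {0,2,4}
'a' @ 1: {1,3,5,6,8}
'a' @ 2: {7,8,9,10}
'a' @ 3: {7,8,9,10}
'b' @ 4: {7,8,9,10,11}  (accept∈set)
'a' @ 5: {7,8,9,10}
'a' @ 6: {7,8,9,10}
'c' @ 7: {7,8,9,10}
'c' @ 8: {7,8,9,10}
'b' @ 9: {7,8,9,10,11}  (accept∈set)
final: {7,8,9,10,11}; accept 11 in set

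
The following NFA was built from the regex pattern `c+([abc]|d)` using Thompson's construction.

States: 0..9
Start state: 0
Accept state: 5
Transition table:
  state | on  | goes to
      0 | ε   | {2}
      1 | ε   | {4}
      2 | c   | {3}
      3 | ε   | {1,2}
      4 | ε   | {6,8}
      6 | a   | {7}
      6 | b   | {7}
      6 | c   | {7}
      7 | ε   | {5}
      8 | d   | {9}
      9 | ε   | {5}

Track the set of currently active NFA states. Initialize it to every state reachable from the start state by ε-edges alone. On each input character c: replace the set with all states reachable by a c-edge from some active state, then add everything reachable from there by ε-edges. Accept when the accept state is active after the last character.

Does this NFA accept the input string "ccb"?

Answer: ACCEPT

Steps:
initial (ε-close {0}): {0,2}
'c' @ 1: {1,2,3,4,6,8}
'c' @ 2: {1,2,3,4,5,6,7,8}  [accepting]
'b' @ 3: {5,7}  [accepting]
end set {5,7} — state 5 in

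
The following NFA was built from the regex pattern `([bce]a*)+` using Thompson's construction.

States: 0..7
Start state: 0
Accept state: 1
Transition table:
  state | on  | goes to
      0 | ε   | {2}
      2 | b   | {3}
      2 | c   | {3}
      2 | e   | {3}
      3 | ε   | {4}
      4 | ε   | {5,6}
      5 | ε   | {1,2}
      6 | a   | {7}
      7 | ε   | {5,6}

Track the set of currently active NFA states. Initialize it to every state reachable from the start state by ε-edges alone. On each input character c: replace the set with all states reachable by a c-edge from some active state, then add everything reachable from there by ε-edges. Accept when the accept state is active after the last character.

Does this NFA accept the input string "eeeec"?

start: ε-closure({0}) = {0,2}
'e' @ 1: {1,2,3,4,5,6}  (accept∈set)
'e' @ 2: {1,2,3,4,5,6}  (accept∈set)
'e' @ 3: {1,2,3,4,5,6}  (accept∈set)
'e' @ 4: {1,2,3,4,5,6}  (accept∈set)
'c' @ 5: {1,2,3,4,5,6}  (accept∈set)
after full input: {1,2,3,4,5,6}  (accept=1 in)

Answer: ACCEPT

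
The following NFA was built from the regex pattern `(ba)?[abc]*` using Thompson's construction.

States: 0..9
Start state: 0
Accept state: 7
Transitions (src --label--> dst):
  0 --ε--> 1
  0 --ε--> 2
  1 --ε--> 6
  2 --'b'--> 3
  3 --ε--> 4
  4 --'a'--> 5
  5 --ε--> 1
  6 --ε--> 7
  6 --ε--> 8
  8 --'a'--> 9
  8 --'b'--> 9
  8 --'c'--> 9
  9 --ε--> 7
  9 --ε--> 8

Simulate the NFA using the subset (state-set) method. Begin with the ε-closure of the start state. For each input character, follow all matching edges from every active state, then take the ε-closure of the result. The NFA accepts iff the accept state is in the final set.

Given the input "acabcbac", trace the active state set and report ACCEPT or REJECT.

initial (ε-close {0}): {0,1,2,6,7,8}
'a' @ 1: {7,8,9}  ✓accept
'c' @ 2: {7,8,9}  ✓accept
'a' @ 3: {7,8,9}  ✓accept
'b' @ 4: {7,8,9}  ✓accept
'c' @ 5: {7,8,9}  ✓accept
'b' @ 6: {7,8,9}  ✓accept
'a' @ 7: {7,8,9}  ✓accept
'c' @ 8: {7,8,9}  ✓accept
after full input: {7,8,9}  (accept=7 in)

Answer: ACCEPT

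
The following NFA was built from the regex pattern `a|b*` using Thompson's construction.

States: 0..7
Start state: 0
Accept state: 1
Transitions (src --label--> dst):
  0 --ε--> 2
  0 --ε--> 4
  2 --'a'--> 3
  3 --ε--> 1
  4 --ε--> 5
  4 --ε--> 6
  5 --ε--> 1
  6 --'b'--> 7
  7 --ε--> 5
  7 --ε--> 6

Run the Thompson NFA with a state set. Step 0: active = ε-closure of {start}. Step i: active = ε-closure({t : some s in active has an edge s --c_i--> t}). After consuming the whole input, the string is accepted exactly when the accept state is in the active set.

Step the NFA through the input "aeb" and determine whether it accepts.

S₀ = ε-closure({0}) = {0,1,2,4,5,6}
'a' @ 1: {1,3}  (accept∈set)
'e' @ 2: {}  — no active states
rest 'b' ignored (set empty)
end set {} — state 1 not in

Answer: REJECT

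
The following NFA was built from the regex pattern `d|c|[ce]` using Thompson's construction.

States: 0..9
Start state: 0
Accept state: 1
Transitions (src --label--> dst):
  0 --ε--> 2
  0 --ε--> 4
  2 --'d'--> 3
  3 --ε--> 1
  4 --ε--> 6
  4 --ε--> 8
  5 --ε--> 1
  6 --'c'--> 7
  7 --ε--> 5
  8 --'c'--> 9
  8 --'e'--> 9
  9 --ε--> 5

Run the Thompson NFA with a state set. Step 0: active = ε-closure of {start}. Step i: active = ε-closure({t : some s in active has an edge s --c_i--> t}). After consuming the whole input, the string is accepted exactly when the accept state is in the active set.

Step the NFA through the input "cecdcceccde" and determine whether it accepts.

Answer: REJECT

Derivation:
initial (ε-close {0}): {0,2,4,6,8}
'c' @ 1: {1,5,7,9}  (accept∈set)
'e' @ 2: {}  — state set empty
rest 'cdcceccde' ignored (set empty)
end set {} — state 1 not in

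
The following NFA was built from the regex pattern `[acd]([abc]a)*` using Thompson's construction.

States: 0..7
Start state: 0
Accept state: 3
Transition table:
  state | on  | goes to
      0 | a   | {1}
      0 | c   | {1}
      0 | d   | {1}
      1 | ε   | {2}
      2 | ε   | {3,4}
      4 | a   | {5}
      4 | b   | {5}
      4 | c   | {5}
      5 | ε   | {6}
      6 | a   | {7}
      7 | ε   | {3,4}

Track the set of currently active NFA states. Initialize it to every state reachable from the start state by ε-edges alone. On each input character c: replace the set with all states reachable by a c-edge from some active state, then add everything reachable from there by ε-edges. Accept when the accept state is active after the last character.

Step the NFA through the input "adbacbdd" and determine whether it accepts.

initial (ε-close {0}): {0}
'a' @ 1: {1,2,3,4}  (accept∈set)
'd' @ 2: {}  — state set empty
rest 'bacbdd' ignored (set empty)
end set {} — state 3 not in

Answer: REJECT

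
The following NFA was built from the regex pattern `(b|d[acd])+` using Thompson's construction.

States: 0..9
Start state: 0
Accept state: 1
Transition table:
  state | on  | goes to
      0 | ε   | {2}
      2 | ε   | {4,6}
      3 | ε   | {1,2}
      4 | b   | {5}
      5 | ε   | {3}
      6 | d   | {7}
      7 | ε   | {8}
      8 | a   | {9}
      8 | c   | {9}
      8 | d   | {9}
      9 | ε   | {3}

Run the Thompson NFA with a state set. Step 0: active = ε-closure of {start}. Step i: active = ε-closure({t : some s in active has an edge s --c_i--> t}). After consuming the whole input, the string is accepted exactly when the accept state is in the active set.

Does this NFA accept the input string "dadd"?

start: ε-closure({0}) = {0,2,4,6}
'd' @ 1: {7,8}
'a' @ 2: {1,2,3,4,6,9}  [accepting]
'd' @ 3: {7,8}
'd' @ 4: {1,2,3,4,6,9}  [accepting]
after full input: {1,2,3,4,6,9}  (accept=1 in)

Answer: ACCEPT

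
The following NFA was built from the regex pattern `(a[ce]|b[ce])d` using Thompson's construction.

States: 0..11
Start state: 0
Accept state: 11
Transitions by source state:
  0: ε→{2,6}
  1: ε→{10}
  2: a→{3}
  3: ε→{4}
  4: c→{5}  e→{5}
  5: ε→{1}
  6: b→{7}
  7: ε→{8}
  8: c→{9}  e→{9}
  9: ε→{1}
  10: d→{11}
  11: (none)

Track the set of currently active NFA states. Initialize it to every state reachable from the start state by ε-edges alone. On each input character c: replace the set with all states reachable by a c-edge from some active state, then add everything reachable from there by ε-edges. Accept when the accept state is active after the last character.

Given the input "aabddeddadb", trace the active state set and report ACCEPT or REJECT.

Answer: REJECT

Trace:
start: ε-closure({0}) = {0,2,6}
'a' @ 1: {3,4}
'a' @ 2: {}  — dead — no transitions
rest 'bddeddadb' ignored (set empty)
final: {}; accept 11 not in set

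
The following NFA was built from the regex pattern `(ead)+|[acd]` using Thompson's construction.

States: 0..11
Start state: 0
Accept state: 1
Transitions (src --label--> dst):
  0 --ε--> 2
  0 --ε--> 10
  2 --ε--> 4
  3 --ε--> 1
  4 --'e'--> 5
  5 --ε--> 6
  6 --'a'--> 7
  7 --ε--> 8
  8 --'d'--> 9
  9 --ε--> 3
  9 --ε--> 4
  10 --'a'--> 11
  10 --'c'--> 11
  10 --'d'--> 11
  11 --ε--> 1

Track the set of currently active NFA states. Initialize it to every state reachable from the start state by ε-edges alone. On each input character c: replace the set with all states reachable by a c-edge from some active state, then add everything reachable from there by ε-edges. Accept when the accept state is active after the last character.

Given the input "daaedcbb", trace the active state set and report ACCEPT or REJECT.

start: ε-closure({0}) = {0,2,4,10}
'd' @ 1: {1,11}  [accepting]
'a' @ 2: {}  — no active states
rest 'aedcbb' ignored (set empty)
end set {} — state 1 not in

Answer: REJECT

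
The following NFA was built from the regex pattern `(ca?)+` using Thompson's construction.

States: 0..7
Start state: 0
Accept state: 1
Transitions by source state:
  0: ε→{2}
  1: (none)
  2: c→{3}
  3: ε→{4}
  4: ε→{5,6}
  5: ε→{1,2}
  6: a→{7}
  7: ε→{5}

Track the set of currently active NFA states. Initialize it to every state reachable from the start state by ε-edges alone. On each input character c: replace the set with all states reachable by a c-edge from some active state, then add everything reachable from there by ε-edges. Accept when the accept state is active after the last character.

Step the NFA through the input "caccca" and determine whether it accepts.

S₀ = ε-closure({0}) = {0,2}
'c' @ 1: {1,2,3,4,5,6}  [accepting]
'a' @ 2: {1,2,5,7}  [accepting]
'c' @ 3: {1,2,3,4,5,6}  [accepting]
'c' @ 4: {1,2,3,4,5,6}  [accepting]
'c' @ 5: {1,2,3,4,5,6}  [accepting]
'a' @ 6: {1,2,5,7}  [accepting]
final: {1,2,5,7}; accept 1 in set

Answer: ACCEPT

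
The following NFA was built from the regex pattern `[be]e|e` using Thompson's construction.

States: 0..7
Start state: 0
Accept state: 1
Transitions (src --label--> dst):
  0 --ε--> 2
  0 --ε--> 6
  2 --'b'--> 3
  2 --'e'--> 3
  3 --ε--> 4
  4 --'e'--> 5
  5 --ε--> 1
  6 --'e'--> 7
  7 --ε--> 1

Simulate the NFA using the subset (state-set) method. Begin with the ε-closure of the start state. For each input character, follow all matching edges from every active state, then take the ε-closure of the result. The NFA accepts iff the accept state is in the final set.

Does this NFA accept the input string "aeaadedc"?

S₀ = ε-closure({0}) = {0,2,6}
'a' @ 1: {}  — no active states
rest 'eaadedc' ignored (set empty)
final: {}; accept 1 not in set

Answer: REJECT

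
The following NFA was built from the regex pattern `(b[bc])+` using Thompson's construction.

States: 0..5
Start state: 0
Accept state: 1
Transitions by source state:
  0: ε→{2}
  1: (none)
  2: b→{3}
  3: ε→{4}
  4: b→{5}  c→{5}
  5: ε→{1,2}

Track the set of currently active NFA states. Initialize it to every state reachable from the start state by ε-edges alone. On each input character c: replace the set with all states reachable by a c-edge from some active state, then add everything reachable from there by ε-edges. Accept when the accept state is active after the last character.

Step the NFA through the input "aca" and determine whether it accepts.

start: ε-closure({0}) = {0,2}
'a' @ 1: {}  — no active states
rest 'ca' ignored (set empty)
final: {}; accept 1 not in set

Answer: REJECT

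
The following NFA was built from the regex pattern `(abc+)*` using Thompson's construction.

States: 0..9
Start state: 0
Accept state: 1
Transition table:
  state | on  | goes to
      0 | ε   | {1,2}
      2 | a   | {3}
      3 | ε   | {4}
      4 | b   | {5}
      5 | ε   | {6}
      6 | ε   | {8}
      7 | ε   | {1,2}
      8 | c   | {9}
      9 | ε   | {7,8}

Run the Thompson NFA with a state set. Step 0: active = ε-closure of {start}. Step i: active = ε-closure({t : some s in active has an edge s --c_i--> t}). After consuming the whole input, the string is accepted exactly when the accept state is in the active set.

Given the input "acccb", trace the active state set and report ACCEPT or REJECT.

S₀ = ε-closure({0}) = {0,1,2}
'a' @ 1: {3,4}
'c' @ 2: {}  — dead — no transitions
rest 'ccb' ignored (set empty)
after full input: {}  (accept=1 not in)

Answer: REJECT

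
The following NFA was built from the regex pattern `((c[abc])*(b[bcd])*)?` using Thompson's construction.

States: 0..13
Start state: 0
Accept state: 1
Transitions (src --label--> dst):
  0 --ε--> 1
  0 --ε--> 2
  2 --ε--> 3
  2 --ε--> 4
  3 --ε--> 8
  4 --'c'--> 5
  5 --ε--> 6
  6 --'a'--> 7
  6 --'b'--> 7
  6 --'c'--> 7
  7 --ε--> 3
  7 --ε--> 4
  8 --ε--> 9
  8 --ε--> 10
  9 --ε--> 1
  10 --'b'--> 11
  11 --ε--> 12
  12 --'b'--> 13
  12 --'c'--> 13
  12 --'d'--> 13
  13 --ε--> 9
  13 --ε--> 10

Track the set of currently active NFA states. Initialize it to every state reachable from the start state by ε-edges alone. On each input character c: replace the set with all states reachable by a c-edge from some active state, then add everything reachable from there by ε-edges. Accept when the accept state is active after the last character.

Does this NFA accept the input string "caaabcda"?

start: ε-closure({0}) = {0,1,2,3,4,8,9,10}
'c' @ 1: {5,6}
'a' @ 2: {1,3,4,7,8,9,10}  (accept∈set)
'a' @ 3: {}  — dead — no transitions
rest 'abcda' ignored (set empty)
end set {} — state 1 not in

Answer: REJECT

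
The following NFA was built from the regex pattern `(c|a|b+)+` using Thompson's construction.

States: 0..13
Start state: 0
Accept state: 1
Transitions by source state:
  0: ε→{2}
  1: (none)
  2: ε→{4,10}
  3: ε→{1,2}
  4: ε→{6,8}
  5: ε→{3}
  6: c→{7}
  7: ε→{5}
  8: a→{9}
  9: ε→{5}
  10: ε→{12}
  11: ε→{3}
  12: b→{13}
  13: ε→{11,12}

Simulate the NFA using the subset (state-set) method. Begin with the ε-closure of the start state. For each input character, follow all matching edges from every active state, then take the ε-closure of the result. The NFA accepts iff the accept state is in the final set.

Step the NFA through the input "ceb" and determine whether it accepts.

S₀ = ε-closure({0}) = {0,2,4,6,8,10,12}
'c' @ 1: {1,2,3,4,5,6,7,8,10,12}  [accepting]
'e' @ 2: {}  — state set empty
rest 'b' ignored (set empty)
after full input: {}  (accept=1 not in)

Answer: REJECT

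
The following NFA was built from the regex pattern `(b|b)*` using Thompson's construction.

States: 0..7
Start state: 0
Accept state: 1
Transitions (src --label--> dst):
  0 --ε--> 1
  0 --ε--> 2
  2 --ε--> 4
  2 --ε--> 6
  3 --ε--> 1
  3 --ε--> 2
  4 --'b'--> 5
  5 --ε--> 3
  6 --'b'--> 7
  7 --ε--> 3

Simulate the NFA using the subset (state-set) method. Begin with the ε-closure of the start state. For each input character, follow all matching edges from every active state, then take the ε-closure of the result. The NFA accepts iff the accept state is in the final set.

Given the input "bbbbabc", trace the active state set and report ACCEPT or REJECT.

Answer: REJECT

Trace:
initial (ε-close {0}): {0,1,2,4,6}
'b' @ 1: {1,2,3,4,5,6,7}  [accepting]
'b' @ 2: {1,2,3,4,5,6,7}  [accepting]
'b' @ 3: {1,2,3,4,5,6,7}  [accepting]
'b' @ 4: {1,2,3,4,5,6,7}  [accepting]
'a' @ 5: {}  — no active states
rest 'bc' ignored (set empty)
final: {}; accept 1 not in set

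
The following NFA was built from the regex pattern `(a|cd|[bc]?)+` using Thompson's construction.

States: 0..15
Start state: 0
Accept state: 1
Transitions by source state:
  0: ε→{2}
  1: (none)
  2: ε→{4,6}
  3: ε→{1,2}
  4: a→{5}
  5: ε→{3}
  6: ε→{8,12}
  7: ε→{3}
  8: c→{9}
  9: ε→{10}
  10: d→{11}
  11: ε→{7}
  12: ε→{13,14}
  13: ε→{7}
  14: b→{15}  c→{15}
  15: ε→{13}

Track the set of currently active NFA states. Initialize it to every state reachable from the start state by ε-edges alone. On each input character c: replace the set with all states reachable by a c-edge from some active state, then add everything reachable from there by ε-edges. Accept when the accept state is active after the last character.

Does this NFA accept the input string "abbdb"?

Answer: REJECT

Derivation:
initial (ε-close {0}): {0,1,2,3,4,6,7,8,12,13,14}
'a' @ 1: {1,2,3,4,5,6,7,8,12,13,14}  ✓accept
'b' @ 2: {1,2,3,4,6,7,8,12,13,14,15}  ✓accept
'b' @ 3: {1,2,3,4,6,7,8,12,13,14,15}  ✓accept
'd' @ 4: {}  — dead — no transitions
rest 'b' ignored (set empty)
end set {} — state 1 not in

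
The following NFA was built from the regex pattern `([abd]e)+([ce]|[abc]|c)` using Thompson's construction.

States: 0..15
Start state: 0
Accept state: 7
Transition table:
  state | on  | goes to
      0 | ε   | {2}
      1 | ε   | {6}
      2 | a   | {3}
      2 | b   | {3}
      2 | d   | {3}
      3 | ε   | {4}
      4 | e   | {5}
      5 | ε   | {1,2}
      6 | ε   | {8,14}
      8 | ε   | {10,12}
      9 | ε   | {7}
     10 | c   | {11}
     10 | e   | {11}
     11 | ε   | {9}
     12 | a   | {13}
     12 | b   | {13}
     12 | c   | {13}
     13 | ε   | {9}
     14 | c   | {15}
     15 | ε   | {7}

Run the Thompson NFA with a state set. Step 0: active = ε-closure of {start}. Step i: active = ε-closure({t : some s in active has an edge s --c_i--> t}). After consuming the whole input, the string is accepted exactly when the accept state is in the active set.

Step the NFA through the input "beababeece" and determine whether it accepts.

initial (ε-close {0}): {0,2}
'b' @ 1: {3,4}
'e' @ 2: {1,2,5,6,8,10,12,14}
'a' @ 3: {3,4,7,9,13}  [accepting]
'b' @ 4: {}  — dead — no transitions
rest 'abeece' ignored (set empty)
end set {} — state 7 not in

Answer: REJECT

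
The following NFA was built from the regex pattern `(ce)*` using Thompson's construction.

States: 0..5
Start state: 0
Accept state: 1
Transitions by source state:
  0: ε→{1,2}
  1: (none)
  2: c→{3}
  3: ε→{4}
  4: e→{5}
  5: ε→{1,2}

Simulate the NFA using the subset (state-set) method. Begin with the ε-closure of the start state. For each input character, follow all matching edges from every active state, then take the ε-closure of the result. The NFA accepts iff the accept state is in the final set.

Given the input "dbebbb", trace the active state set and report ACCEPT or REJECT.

S₀ = ε-closure({0}) = {0,1,2}
'd' @ 1: {}  — state set empty
rest 'bebbb' ignored (set empty)
end set {} — state 1 not in

Answer: REJECT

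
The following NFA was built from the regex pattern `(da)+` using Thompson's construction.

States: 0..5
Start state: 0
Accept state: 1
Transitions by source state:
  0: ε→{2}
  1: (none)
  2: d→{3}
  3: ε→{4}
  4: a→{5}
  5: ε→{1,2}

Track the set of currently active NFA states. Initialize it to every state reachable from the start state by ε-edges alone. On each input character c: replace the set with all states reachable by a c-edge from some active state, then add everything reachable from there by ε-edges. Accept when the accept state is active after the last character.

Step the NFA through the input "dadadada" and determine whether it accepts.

Answer: ACCEPT

Derivation:
initial (ε-close {0}): {0,2}
'd' @ 1: {3,4}
'a' @ 2: {1,2,5}  (accept∈set)
'd' @ 3: {3,4}
'a' @ 4: {1,2,5}  (accept∈set)
'd' @ 5: {3,4}
'a' @ 6: {1,2,5}  (accept∈set)
'd' @ 7: {3,4}
'a' @ 8: {1,2,5}  (accept∈set)
after full input: {1,2,5}  (accept=1 in)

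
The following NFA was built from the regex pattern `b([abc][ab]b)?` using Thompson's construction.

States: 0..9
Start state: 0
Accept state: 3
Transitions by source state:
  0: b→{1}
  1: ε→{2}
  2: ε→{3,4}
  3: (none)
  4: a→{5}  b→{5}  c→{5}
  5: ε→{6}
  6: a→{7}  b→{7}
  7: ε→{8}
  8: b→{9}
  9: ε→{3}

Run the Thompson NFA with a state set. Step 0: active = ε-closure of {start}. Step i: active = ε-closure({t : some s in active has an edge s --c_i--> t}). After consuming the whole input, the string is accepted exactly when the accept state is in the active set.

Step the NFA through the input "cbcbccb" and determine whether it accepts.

Answer: REJECT

Trace:
S₀ = ε-closure({0}) = {0}
'c' @ 1: {}  — dead — no transitions
rest 'bcbccb' ignored (set empty)
after full input: {}  (accept=3 not in)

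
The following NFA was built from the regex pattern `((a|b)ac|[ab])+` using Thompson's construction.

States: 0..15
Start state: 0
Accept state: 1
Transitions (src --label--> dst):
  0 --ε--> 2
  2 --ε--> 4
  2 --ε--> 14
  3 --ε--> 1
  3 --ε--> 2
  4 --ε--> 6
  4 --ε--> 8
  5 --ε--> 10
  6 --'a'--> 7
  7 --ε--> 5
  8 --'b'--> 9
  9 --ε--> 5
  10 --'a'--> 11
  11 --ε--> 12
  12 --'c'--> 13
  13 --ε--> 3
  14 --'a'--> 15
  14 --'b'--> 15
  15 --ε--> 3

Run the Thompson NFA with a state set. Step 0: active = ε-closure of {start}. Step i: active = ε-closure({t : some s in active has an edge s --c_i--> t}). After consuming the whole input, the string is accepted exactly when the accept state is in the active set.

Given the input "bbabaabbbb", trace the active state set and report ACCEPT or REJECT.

start: ε-closure({0}) = {0,2,4,6,8,14}
'b' @ 1: {1,2,3,4,5,6,8,9,10,14,15}  (accept∈set)
'b' @ 2: {1,2,3,4,5,6,8,9,10,14,15}  (accept∈set)
'a' @ 3: {1,2,3,4,5,6,7,8,10,11,12,14,15}  (accept∈set)
'b' @ 4: {1,2,3,4,5,6,8,9,10,14,15}  (accept∈set)
'a' @ 5: {1,2,3,4,5,6,7,8,10,11,12,14,15}  (accept∈set)
'a' @ 6: {1,2,3,4,5,6,7,8,10,11,12,14,15}  (accept∈set)
'b' @ 7: {1,2,3,4,5,6,8,9,10,14,15}  (accept∈set)
'b' @ 8: {1,2,3,4,5,6,8,9,10,14,15}  (accept∈set)
'b' @ 9: {1,2,3,4,5,6,8,9,10,14,15}  (accept∈set)
'b' @ 10: {1,2,3,4,5,6,8,9,10,14,15}  (accept∈set)
final: {1,2,3,4,5,6,8,9,10,14,15}; accept 1 in set

Answer: ACCEPT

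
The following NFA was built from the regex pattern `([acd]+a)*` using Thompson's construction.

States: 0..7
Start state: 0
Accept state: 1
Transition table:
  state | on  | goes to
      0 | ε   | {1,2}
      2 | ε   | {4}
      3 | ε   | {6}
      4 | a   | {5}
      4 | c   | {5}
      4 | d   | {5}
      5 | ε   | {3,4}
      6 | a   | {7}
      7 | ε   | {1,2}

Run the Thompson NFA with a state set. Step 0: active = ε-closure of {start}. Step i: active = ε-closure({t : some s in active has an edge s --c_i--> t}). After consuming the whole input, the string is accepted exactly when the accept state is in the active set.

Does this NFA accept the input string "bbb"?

initial (ε-close {0}): {0,1,2,4}
'b' @ 1: {}  — no active states
rest 'bb' ignored (set empty)
after full input: {}  (accept=1 not in)

Answer: REJECT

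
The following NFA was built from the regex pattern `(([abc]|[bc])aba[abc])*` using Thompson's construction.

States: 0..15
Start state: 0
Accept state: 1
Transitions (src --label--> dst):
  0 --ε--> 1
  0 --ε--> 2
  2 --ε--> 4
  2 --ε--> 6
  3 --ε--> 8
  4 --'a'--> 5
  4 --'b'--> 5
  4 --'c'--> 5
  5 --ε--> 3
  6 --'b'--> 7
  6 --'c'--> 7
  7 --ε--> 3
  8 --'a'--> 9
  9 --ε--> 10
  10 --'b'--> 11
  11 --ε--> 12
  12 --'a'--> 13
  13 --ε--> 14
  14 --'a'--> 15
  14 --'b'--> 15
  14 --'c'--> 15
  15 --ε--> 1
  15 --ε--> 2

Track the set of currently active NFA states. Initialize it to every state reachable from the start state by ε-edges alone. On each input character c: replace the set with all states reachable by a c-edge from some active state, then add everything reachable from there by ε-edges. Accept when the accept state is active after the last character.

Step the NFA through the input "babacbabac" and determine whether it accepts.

start: ε-closure({0}) = {0,1,2,4,6}
'b' @ 1: {3,5,7,8}
'a' @ 2: {9,10}
'b' @ 3: {11,12}
'a' @ 4: {13,14}
'c' @ 5: {1,2,4,6,15}  ✓accept
'b' @ 6: {3,5,7,8}
'a' @ 7: {9,10}
'b' @ 8: {11,12}
'a' @ 9: {13,14}
'c' @ 10: {1,2,4,6,15}  ✓accept
final: {1,2,4,6,15}; accept 1 in set

Answer: ACCEPT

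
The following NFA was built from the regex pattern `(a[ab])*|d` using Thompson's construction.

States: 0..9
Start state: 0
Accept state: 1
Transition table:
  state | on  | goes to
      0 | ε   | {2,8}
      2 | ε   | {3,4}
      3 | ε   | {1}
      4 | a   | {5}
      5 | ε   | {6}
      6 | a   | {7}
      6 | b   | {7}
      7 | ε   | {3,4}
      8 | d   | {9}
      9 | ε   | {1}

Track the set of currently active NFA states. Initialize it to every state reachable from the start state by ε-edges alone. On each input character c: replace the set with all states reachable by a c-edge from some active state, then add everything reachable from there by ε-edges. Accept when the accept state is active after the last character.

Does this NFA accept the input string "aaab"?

Answer: ACCEPT

Steps:
initial (ε-close {0}): {0,1,2,3,4,8}
'a' @ 1: {5,6}
'a' @ 2: {1,3,4,7}  ✓accept
'a' @ 3: {5,6}
'b' @ 4: {1,3,4,7}  ✓accept
after full input: {1,3,4,7}  (accept=1 in)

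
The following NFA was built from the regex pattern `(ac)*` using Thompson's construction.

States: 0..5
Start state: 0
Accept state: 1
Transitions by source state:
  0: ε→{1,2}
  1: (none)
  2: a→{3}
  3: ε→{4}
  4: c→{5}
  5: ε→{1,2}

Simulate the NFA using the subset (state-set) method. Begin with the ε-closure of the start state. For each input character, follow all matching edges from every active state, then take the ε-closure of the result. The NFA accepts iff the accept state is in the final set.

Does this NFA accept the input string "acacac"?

Answer: ACCEPT

Derivation:
start: ε-closure({0}) = {0,1,2}
'a' @ 1: {3,4}
'c' @ 2: {1,2,5}  ✓accept
'a' @ 3: {3,4}
'c' @ 4: {1,2,5}  ✓accept
'a' @ 5: {3,4}
'c' @ 6: {1,2,5}  ✓accept
end set {1,2,5} — state 1 in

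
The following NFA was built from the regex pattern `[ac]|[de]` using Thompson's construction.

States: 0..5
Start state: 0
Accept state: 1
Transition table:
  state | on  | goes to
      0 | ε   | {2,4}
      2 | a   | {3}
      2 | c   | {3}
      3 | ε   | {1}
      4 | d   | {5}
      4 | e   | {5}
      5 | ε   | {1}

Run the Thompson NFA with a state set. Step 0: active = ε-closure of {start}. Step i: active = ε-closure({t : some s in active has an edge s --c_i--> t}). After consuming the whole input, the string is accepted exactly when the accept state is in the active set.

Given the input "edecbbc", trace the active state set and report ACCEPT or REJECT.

S₀ = ε-closure({0}) = {0,2,4}
'e' @ 1: {1,5}  ✓accept
'd' @ 2: {}  — dead — no transitions
rest 'ecbbc' ignored (set empty)
end set {} — state 1 not in

Answer: REJECT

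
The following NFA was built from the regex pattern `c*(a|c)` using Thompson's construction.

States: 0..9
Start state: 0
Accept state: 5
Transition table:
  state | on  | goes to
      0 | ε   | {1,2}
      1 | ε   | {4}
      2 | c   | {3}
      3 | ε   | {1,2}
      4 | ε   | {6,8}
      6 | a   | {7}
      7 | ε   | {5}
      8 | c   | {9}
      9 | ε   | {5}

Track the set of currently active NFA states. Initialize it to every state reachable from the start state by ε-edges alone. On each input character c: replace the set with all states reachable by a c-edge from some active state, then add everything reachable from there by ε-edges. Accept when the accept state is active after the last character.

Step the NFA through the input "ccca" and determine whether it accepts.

start: ε-closure({0}) = {0,1,2,4,6,8}
'c' @ 1: {1,2,3,4,5,6,8,9}  ✓accept
'c' @ 2: {1,2,3,4,5,6,8,9}  ✓accept
'c' @ 3: {1,2,3,4,5,6,8,9}  ✓accept
'a' @ 4: {5,7}  ✓accept
end set {5,7} — state 5 in

Answer: ACCEPT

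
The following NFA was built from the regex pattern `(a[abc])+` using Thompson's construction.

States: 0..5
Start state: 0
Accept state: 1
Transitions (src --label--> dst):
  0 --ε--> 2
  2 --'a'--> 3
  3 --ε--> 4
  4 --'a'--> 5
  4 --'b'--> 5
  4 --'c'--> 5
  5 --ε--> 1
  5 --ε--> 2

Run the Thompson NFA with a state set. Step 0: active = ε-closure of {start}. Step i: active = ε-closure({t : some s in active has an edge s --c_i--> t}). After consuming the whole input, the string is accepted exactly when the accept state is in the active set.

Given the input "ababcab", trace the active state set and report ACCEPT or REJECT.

Answer: REJECT

Trace:
initial (ε-close {0}): {0,2}
'a' @ 1: {3,4}
'b' @ 2: {1,2,5}  ✓accept
'a' @ 3: {3,4}
'b' @ 4: {1,2,5}  ✓accept
'c' @ 5: {}  — no active states
rest 'ab' ignored (set empty)
after full input: {}  (accept=1 not in)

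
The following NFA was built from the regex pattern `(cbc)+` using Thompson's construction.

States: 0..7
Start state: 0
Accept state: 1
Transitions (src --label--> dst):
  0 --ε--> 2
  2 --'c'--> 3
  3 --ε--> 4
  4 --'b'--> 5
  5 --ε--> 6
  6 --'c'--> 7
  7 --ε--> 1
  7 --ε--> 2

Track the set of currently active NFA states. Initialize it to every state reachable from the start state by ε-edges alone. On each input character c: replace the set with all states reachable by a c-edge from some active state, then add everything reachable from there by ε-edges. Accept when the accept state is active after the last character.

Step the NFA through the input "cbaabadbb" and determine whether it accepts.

Answer: REJECT

Derivation:
S₀ = ε-closure({0}) = {0,2}
'c' @ 1: {3,4}
'b' @ 2: {5,6}
'a' @ 3: {}  — no active states
rest 'abadbb' ignored (set empty)
end set {} — state 1 not in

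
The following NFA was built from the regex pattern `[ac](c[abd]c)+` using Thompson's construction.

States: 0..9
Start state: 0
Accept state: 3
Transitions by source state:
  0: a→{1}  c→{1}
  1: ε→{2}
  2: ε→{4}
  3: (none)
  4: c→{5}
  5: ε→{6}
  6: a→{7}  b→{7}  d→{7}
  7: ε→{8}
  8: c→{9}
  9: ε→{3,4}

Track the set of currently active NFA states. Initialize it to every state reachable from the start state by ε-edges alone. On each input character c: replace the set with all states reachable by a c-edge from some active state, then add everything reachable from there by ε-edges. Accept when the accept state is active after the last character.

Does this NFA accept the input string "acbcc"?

S₀ = ε-closure({0}) = {0}
'a' @ 1: {1,2,4}
'c' @ 2: {5,6}
'b' @ 3: {7,8}
'c' @ 4: {3,4,9}  [accepting]
'c' @ 5: {5,6}
end set {5,6} — state 3 not in

Answer: REJECT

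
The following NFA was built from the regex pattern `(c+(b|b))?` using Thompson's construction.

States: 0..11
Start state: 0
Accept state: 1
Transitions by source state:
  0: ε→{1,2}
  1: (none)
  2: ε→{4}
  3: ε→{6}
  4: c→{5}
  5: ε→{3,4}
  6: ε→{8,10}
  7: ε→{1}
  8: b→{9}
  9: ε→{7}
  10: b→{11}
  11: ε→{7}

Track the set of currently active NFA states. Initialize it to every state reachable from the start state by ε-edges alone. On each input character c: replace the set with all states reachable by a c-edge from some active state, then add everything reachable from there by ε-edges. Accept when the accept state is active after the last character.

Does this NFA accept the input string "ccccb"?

Answer: ACCEPT

Trace:
initial (ε-close {0}): {0,1,2,4}
'c' @ 1: {3,4,5,6,8,10}
'c' @ 2: {3,4,5,6,8,10}
'c' @ 3: {3,4,5,6,8,10}
'c' @ 4: {3,4,5,6,8,10}
'b' @ 5: {1,7,9,11}  ✓accept
final: {1,7,9,11}; accept 1 in set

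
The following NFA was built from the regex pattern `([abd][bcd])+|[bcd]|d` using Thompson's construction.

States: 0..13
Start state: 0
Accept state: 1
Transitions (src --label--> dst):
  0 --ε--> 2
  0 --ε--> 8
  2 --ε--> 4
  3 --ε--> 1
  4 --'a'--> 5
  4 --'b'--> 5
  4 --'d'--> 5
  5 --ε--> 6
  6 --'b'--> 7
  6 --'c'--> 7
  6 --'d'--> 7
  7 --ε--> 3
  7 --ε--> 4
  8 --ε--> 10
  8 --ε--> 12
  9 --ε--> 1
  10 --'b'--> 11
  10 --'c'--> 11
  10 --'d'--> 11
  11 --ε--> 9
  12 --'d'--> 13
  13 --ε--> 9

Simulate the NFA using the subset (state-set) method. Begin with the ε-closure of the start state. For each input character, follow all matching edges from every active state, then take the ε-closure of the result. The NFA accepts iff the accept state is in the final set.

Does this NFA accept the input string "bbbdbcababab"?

start: ε-closure({0}) = {0,2,4,8,10,12}
'b' @ 1: {1,5,6,9,11}  ✓accept
'b' @ 2: {1,3,4,7}  ✓accept
'b' @ 3: {5,6}
'd' @ 4: {1,3,4,7}  ✓accept
'b' @ 5: {5,6}
'c' @ 6: {1,3,4,7}  ✓accept
'a' @ 7: {5,6}
'b' @ 8: {1,3,4,7}  ✓accept
'a' @ 9: {5,6}
'b' @ 10: {1,3,4,7}  ✓accept
'a' @ 11: {5,6}
'b' @ 12: {1,3,4,7}  ✓accept
after full input: {1,3,4,7}  (accept=1 in)

Answer: ACCEPT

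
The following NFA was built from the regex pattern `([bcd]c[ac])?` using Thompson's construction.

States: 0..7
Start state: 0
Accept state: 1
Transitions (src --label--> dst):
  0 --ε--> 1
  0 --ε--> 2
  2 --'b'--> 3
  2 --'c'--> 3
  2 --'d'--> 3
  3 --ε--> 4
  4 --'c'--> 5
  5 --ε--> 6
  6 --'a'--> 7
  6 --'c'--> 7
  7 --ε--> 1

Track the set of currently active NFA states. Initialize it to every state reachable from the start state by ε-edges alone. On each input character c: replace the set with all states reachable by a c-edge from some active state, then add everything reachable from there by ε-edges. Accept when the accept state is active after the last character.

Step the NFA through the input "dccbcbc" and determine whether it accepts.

initial (ε-close {0}): {0,1,2}
'd' @ 1: {3,4}
'c' @ 2: {5,6}
'c' @ 3: {1,7}  ✓accept
'b' @ 4: {}  — dead — no transitions
rest 'cbc' ignored (set empty)
after full input: {}  (accept=1 not in)

Answer: REJECT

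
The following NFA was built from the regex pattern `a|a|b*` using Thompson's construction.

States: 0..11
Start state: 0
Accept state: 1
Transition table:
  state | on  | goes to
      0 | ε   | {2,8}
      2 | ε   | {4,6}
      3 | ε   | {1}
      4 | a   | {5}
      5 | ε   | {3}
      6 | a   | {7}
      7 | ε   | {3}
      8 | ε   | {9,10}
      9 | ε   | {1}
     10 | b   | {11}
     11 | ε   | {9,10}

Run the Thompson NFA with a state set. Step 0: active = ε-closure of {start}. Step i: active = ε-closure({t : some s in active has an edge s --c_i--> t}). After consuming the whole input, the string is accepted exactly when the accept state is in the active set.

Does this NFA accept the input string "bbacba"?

initial (ε-close {0}): {0,1,2,4,6,8,9,10}
'b' @ 1: {1,9,10,11}  [accepting]
'b' @ 2: {1,9,10,11}  [accepting]
'a' @ 3: {}  — dead — no transitions
rest 'cba' ignored (set empty)
end set {} — state 1 not in

Answer: REJECT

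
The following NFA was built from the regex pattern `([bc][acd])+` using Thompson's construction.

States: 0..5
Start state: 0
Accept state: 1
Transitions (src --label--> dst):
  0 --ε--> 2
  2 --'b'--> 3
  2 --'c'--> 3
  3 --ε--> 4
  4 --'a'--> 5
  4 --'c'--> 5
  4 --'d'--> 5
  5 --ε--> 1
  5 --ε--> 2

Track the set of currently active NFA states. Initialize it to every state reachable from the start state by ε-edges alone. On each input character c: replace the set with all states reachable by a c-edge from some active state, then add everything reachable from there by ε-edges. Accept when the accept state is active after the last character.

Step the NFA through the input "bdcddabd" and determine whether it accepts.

start: ε-closure({0}) = {0,2}
'b' @ 1: {3,4}
'd' @ 2: {1,2,5}  [accepting]
'c' @ 3: {3,4}
'd' @ 4: {1,2,5}  [accepting]
'd' @ 5: {}  — dead — no transitions
rest 'abd' ignored (set empty)
after full input: {}  (accept=1 not in)

Answer: REJECT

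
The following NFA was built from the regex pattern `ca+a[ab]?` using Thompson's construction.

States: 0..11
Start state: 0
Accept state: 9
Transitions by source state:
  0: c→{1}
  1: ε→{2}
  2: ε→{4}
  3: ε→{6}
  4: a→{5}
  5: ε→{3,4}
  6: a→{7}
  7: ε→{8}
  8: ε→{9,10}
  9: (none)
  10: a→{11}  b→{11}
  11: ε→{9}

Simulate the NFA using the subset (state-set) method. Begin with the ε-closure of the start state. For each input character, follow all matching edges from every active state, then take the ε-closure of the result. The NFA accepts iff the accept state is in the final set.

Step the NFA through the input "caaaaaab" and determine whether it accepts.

start: ε-closure({0}) = {0}
'c' @ 1: {1,2,4}
'a' @ 2: {3,4,5,6}
'a' @ 3: {3,4,5,6,7,8,9,10}  ✓accept
'a' @ 4: {3,4,5,6,7,8,9,10,11}  ✓accept
'a' @ 5: {3,4,5,6,7,8,9,10,11}  ✓accept
'a' @ 6: {3,4,5,6,7,8,9,10,11}  ✓accept
'a' @ 7: {3,4,5,6,7,8,9,10,11}  ✓accept
'b' @ 8: {9,11}  ✓accept
after full input: {9,11}  (accept=9 in)

Answer: ACCEPT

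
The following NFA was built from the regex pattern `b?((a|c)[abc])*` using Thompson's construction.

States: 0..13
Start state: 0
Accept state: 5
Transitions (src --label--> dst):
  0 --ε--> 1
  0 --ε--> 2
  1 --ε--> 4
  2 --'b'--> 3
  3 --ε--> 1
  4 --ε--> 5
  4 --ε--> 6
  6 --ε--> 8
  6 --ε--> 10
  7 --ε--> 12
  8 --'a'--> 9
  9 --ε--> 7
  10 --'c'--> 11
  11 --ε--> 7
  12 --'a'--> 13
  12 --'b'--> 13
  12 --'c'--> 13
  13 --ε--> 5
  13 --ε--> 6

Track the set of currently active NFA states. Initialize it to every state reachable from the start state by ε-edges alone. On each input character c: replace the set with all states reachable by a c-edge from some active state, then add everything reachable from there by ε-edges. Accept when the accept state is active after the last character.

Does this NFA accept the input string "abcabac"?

Answer: REJECT

Derivation:
start: ε-closure({0}) = {0,1,2,4,5,6,8,10}
'a' @ 1: {7,9,12}
'b' @ 2: {5,6,8,10,13}  ✓accept
'c' @ 3: {7,11,12}
'a' @ 4: {5,6,8,10,13}  ✓accept
'b' @ 5: {}  — state set empty
rest 'ac' ignored (set empty)
end set {} — state 5 not in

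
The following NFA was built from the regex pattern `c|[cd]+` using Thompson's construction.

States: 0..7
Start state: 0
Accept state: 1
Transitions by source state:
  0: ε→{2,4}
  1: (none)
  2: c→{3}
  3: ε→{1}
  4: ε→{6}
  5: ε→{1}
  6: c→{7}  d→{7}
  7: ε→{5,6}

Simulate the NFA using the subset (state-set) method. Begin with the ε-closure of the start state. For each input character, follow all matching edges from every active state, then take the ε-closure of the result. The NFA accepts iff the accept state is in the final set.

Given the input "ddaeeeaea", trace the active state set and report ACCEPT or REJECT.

Answer: REJECT

Steps:
S₀ = ε-closure({0}) = {0,2,4,6}
'd' @ 1: {1,5,6,7}  (accept∈set)
'd' @ 2: {1,5,6,7}  (accept∈set)
'a' @ 3: {}  — state set empty
rest 'eeeaea' ignored (set empty)
end set {} — state 1 not in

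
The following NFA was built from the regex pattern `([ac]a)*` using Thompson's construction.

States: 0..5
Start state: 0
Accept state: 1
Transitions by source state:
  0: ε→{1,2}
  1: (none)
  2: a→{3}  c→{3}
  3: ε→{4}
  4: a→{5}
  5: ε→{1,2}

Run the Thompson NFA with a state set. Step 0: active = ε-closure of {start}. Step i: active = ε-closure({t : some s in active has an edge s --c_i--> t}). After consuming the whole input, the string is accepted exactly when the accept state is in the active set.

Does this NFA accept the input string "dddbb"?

start: ε-closure({0}) = {0,1,2}
'd' @ 1: {}  — no active states
rest 'ddbb' ignored (set empty)
final: {}; accept 1 not in set

Answer: REJECT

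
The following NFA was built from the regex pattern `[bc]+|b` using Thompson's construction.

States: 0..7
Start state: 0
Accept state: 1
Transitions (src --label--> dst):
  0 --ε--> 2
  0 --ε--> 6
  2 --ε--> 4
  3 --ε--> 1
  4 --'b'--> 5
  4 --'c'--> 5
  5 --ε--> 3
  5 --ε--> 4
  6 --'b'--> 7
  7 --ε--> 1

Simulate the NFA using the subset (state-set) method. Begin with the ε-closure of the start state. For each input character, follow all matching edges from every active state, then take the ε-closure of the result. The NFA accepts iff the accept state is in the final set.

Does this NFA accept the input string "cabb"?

initial (ε-close {0}): {0,2,4,6}
'c' @ 1: {1,3,4,5}  ✓accept
'a' @ 2: {}  — dead — no transitions
rest 'bb' ignored (set empty)
after full input: {}  (accept=1 not in)

Answer: REJECT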